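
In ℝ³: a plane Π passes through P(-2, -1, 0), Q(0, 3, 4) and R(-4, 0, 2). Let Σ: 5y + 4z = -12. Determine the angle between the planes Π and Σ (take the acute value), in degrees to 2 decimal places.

PQ = (2, 4, 4), PR = (-2, 1, 2); a normal to Π is PQ × PR = (4, -12, 10).
Using P: Π has equation 4x - 12y + 10z = 4.
cos θ = |n₁·n₂| / (|n₁||n₂|) = |-20| / (√260 · √41).
θ = arccos(0.19371) ≈ 78.83°.

78.83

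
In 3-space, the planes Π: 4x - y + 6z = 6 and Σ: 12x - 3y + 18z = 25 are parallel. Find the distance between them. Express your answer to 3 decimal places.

0.321

Rescale Σ by 1/3: 4x - y + 6z = 25/3. Then distance = |6 − (25/3)| / √53 ≈ 0.321.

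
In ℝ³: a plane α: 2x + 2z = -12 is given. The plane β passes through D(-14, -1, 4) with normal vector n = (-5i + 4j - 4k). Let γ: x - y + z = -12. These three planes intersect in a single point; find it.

(-2, 6, -4)

β: n·r = n·D gives -5x + 4y - 4z = 50.
Solving the 3×3 linear system 2x + 2z = -12, -5x + 4y - 4z = 50, x - y + z = -12 (e.g. by elimination or Cramer's rule, determinant = 2) gives (-2, 6, -4).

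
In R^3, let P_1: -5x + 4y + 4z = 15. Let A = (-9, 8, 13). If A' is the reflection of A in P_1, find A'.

(11, -8, -3)

λ = (n·A − d)/|n|² = (129 − 15)/57 = 2.
Reflection = A − 2λn = (-9, 8, 13) − 4·(-5, 4, 4) = (11, -8, -3).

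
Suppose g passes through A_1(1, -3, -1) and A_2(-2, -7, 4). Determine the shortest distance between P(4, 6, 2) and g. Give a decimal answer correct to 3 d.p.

A direction vector for g is A_2 − A_1 = (-3, -4, 5).
Taking (1, -3, -1) on g with direction v = (-3, -4, 5): w = P − (1, -3, -1) = (3, 9, 3), and w × v = (57, -24, 15).
Distance = |w × v| / |v| = √4050 / √50 ≈ 9.000.

9.000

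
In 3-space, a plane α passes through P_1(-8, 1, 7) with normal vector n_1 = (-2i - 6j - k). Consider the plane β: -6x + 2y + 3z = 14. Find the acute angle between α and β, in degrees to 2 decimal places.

86.16

α: n_1·r = n_1·P_1 gives -2x - 6y - z = 3.
cos θ = |n₁·n₂| / (|n₁||n₂|) = |-3| / (√41 · √49).
θ = arccos(0.06693) ≈ 86.16°.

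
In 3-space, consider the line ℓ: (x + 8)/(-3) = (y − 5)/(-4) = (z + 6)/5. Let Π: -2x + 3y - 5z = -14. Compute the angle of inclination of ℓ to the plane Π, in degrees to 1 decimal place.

ℓ has direction (-3, -4, 5) through (-8, 5, -6).
sin θ = |n·v| / (|n||v|) = |-31| / (√38 · √50) = 0.71119.
θ ≈ 45.3°.

45.3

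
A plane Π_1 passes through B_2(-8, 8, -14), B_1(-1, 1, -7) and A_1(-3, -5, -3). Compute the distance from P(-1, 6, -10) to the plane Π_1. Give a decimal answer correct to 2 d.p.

0.59

B_2B_1 = (7, -7, 7), B_2A_1 = (5, -13, 11); a normal to Π_1 is B_2B_1 × B_2A_1 = (14, -42, -56).
Using B_2: Π_1 has equation 14x - 42y - 56z = 336.
n·P − d = (14)·(-1) + (-42)·(6) + (-56)·(-10) − 336 = -42; |n| = √5096.
Distance = |-42| / √5096 = 42/√5096 ≈ 0.59.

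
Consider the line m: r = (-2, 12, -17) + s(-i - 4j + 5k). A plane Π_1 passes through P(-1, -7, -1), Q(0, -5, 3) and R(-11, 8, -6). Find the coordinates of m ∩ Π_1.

(-5, 0, -2)

PQ = (1, 2, 4), PR = (-10, 15, -5); a normal to Π_1 is PQ × PR = (-70, -35, 35).
Using P: Π_1 has equation -70x - 35y + 35z = 280.
Substitute r = (-2, 12, -17) + t(-1, -4, 5) into the plane: -875 + 385t = 280, so t = 3.
Intersection: (-2, 12, -17) + 3·(-1, -4, 5) = (-5, 0, -2).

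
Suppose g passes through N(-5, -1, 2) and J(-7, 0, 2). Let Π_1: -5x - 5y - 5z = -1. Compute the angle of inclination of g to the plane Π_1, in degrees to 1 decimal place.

A direction vector for g is J − N = (-2, 1, 0).
sin θ = |n·v| / (|n||v|) = |5| / (√75 · √5) = 0.25820.
θ ≈ 15.0°.

15.0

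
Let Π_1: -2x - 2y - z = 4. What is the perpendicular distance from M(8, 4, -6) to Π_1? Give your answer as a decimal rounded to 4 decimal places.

7.3333

n·M − d = (-2)·(8) + (-2)·(4) + (-1)·(-6) − 4 = -22; |n| = √9.
Distance = |-22| / √9 = 22/√9 ≈ 7.3333.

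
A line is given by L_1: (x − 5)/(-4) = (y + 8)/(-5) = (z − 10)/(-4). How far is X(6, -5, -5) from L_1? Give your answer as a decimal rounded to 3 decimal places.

L_1 has direction (-4, -5, -4) through (5, -8, 10).
Taking (5, -8, 10) on L_1 with direction v = (-4, -5, -4): w = X − (5, -8, 10) = (1, 3, -15), and w × v = (-87, 64, 7).
Distance = |w × v| / |v| = √11714 / √57 ≈ 14.336.

14.336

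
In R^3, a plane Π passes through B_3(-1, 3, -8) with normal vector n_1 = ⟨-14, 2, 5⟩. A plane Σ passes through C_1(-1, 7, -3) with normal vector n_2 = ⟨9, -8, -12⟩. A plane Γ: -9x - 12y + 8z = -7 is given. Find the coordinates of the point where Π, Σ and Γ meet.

(3, 1, 4)

Π: n_1·r = n_1·B_3 gives -14x + 2y + 5z = -20.
Σ: n_2·r = n_2·C_1 gives 9x - 8y - 12z = -29.
Solving the 3×3 linear system -14x + 2y + 5z = -20, 9x - 8y - 12z = -29, -9x - 12y + 8z = -7 (e.g. by elimination or Cramer's rule, determinant = 2084) gives (3, 1, 4).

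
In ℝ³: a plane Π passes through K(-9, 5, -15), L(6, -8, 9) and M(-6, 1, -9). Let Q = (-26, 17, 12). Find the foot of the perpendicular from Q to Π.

KL = (15, -13, 24), KM = (3, -4, 6); a normal to Π is KL × KM = (18, -18, -21).
Using K: Π has equation 18x - 18y - 21z = 63.
Foot = Q − λn with λ = (n·Q − d)/|n|² = (-1026 − 63)/1089 = -1.
Foot = (-26, 17, 12) − (-1)·(18, -18, -21) = (-8, -1, -9).

(-8, -1, -9)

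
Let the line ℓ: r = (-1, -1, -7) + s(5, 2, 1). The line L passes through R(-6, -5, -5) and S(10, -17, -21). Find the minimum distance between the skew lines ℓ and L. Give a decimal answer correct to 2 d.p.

3.48

A direction vector for L is S − R = (16, -12, -16).
Common perpendicular direction n = (5, 2, 1) × (16, -12, -16) = (-20, 96, -92).
With w = (-6, -5, -5) − (-1, -1, -7) = (-5, -4, 2), w · n = -468.
Distance = |w · n| / |n| = |-468| / √18080 ≈ 3.48.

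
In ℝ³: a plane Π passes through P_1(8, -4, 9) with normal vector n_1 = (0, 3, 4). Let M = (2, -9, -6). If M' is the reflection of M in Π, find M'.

(2, 9, 18)

Π: n_1·r = n_1·P_1 gives 3y + 4z = 24.
λ = (n·M − d)/|n|² = (-51 − 24)/25 = -3.
Reflection = M − 2λn = (2, -9, -6) − (-6)·(0, 3, 4) = (2, 9, 18).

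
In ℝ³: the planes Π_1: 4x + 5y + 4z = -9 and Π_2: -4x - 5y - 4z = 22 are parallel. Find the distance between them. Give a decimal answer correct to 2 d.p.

1.72

Rescale Π_2 by 1/(-1): 4x + 5y + 4z = -22. Then distance = |-9 − (-22)| / √57 ≈ 1.72.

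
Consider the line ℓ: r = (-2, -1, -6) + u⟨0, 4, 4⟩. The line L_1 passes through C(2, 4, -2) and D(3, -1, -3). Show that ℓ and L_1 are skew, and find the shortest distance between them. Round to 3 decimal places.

4.007

A direction vector for L_1 is D − C = (1, -5, -1).
Common perpendicular direction n = (0, 4, 4) × (1, -5, -1) = (16, 4, -4).
With w = (2, 4, -2) − (-2, -1, -6) = (4, 5, 4), w · n = 68.
Since n ≠ 0 the lines are not parallel, and w · n = 68 ≠ 0 so they do not intersect; hence they are skew.
Distance = |w · n| / |n| = |68| / √288 ≈ 4.007.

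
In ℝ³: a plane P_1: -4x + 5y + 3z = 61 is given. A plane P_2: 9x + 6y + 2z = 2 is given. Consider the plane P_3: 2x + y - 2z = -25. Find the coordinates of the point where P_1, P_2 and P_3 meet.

Solving the 3×3 linear system -4x + 5y + 3z = 61, 9x + 6y + 2z = 2, 2x + y - 2z = -25 (e.g. by elimination or Cramer's rule, determinant = 157) gives (-4, 3, 10).

(-4, 3, 10)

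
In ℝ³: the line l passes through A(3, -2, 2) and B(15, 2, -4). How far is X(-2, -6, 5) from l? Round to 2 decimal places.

A direction vector for l is B − A = (12, 4, -6).
Taking (3, -2, 2) on l with direction v = (12, 4, -6): w = X − (3, -2, 2) = (-5, -4, 3), and w × v = (12, 6, 28).
Distance = |w × v| / |v| = √964 / √196 ≈ 2.22.

2.22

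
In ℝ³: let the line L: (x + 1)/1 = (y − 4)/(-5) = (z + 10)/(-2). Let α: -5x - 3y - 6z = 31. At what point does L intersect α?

(-2, 9, -8)

L has direction (1, -5, -2) through (-1, 4, -10).
Substitute r = (-1, 4, -10) + t(1, -5, -2) into the plane: 53 + 22t = 31, so t = -1.
Intersection: (-1, 4, -10) + (-1)·(1, -5, -2) = (-2, 9, -8).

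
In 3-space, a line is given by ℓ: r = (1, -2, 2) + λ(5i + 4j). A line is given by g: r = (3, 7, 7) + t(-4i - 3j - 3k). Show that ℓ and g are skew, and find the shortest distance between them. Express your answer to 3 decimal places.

6.031

Common perpendicular direction n = (5, 4, 0) × (-4, -3, -3) = (-12, 15, 1).
With w = (3, 7, 7) − (1, -2, 2) = (2, 9, 5), w · n = 116.
Since n ≠ 0 the lines are not parallel, and w · n = 116 ≠ 0 so they do not intersect; hence they are skew.
Distance = |w · n| / |n| = |116| / √370 ≈ 6.031.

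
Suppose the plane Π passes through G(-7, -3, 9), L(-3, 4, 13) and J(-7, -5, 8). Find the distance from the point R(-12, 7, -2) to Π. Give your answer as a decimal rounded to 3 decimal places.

13.667

GL = (4, 7, 4), GJ = (0, -2, -1); a normal to Π is GL × GJ = (1, 4, -8).
Using G: Π has equation x + 4y - 8z = -91.
n·R − d = (1)·(-12) + (4)·(7) + (-8)·(-2) − (-91) = 123; |n| = √81.
Distance = |123| / √81 = 123/√81 ≈ 13.667.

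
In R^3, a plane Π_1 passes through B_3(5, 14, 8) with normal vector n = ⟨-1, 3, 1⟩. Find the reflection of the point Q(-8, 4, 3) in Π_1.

Π_1: n·r = n·B_3 gives -x + 3y + z = 45.
λ = (n·Q − d)/|n|² = (23 − 45)/11 = -2.
Reflection = Q − 2λn = (-8, 4, 3) − (-4)·(-1, 3, 1) = (-12, 16, 7).

(-12, 16, 7)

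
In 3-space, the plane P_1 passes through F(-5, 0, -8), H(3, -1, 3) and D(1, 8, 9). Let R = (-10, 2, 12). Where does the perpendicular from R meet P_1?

FH = (8, -1, 11), FD = (6, 8, 17); a normal to P_1 is FH × FD = (-105, -70, 70).
Using F: P_1 has equation -105x - 70y + 70z = -35.
Foot = R − λn with λ = (n·R − d)/|n|² = (1750 − (-35))/20825 = 3/35.
Foot = (-10, 2, 12) − (3/35)·(-105, -70, 70) = (-1, 8, 6).

(-1, 8, 6)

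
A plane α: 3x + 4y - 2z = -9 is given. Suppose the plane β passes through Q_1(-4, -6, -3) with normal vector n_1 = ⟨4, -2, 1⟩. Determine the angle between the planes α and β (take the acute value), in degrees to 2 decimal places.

β: n_1·r = n_1·Q_1 gives 4x - 2y + z = -7.
cos θ = |n₁·n₂| / (|n₁||n₂|) = |2| / (√29 · √21).
θ = arccos(0.08104) ≈ 85.35°.

85.35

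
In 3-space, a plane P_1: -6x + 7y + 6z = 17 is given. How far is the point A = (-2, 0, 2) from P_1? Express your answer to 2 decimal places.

n·A − d = (-6)·(-2) + (7)·(0) + (6)·(2) − 17 = 7; |n| = √121.
Distance = |7| / √121 = 7/√121 ≈ 0.64.

0.64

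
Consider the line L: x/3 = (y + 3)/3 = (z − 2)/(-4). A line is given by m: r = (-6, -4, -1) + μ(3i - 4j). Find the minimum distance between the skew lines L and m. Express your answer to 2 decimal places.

5.90

L has direction (3, 3, -4) through (0, -3, 2).
Common perpendicular direction n = (3, 3, -4) × (3, -4, 0) = (-16, -12, -21).
With w = (-6, -4, -1) − (0, -3, 2) = (-6, -1, -3), w · n = 171.
Distance = |w · n| / |n| = |171| / √841 ≈ 5.90.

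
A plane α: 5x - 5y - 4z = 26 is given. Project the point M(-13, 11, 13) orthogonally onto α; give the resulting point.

(2, -4, 1)

Foot = M − λn with λ = (n·M − d)/|n|² = (-172 − 26)/66 = -3.
Foot = (-13, 11, 13) − (-3)·(5, -5, -4) = (2, -4, 1).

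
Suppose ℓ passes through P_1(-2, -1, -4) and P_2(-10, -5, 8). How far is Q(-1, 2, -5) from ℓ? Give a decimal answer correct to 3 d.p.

2.535

A direction vector for ℓ is P_2 − P_1 = (-8, -4, 12).
Taking (-2, -1, -4) on ℓ with direction v = (-8, -4, 12): w = Q − (-2, -1, -4) = (1, 3, -1), and w × v = (32, -4, 20).
Distance = |w × v| / |v| = √1440 / √224 ≈ 2.535.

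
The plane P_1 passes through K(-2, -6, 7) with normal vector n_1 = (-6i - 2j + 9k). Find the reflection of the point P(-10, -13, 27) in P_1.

P_1: n_1·r = n_1·K gives -6x - 2y + 9z = 87.
λ = (n·P − d)/|n|² = (329 − 87)/121 = 2.
Reflection = P − 2λn = (-10, -13, 27) − 4·(-6, -2, 9) = (14, -5, -9).

(14, -5, -9)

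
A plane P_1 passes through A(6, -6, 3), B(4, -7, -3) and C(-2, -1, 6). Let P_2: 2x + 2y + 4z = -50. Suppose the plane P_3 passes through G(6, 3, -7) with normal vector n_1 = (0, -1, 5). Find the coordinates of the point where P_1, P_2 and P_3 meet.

(0, -7, -9)

AB = (-2, -1, -6), AC = (-8, 5, 3); a normal to P_1 is AB × AC = (27, 54, -18).
Using A: P_1 has equation 27x + 54y - 18z = -216.
P_3: n_1·r = n_1·G gives -y + 5z = -38.
Solving the 3×3 linear system 27x + 54y - 18z = -216, 2x + 2y + 4z = -50, -y + 5z = -38 (e.g. by elimination or Cramer's rule, determinant = -126) gives (0, -7, -9).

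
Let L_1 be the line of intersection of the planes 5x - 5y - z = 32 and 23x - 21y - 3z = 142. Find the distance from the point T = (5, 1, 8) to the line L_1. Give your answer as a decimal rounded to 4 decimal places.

Direction of L_1: (5, -5, -1) × (23, -21, -3) = (-6, -8, 10).
A point on L_1: solving the two plane equations with x = 8 gives (8, 3, -7).
Taking (8, 3, -7) on L_1 with direction v = (-6, -8, 10): w = T − (8, 3, -7) = (-3, -2, 15), and w × v = (100, -60, 12).
Distance = |w × v| / |v| = √13744 / √200 ≈ 8.2898.

8.2898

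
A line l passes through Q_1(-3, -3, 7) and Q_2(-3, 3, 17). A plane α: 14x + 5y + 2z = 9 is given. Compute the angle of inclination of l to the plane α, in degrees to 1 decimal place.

16.6

A direction vector for l is Q_2 − Q_1 = (0, 6, 10).
sin θ = |n·v| / (|n||v|) = |50| / (√225 · √136) = 0.28583.
θ ≈ 16.6°.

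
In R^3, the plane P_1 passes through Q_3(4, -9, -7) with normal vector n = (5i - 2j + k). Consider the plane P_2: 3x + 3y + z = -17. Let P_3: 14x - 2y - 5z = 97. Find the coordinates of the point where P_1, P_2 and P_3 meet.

(4, -8, -5)

P_1: n·r = n·Q_3 gives 5x - 2y + z = 31.
Solving the 3×3 linear system 5x - 2y + z = 31, 3x + 3y + z = -17, 14x - 2y - 5z = 97 (e.g. by elimination or Cramer's rule, determinant = -171) gives (4, -8, -5).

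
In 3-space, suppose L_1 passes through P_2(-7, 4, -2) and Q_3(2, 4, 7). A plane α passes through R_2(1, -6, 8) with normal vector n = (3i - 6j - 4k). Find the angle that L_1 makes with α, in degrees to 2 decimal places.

A direction vector for L_1 is Q_3 − P_2 = (9, 0, 9).
α: n·r = n·R_2 gives 3x - 6y - 4z = 7.
sin θ = |n·v| / (|n||v|) = |-9| / (√61 · √162) = 0.09054.
θ ≈ 5.19°.

5.19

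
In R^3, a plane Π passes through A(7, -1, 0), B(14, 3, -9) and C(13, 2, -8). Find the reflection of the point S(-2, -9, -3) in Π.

(8, -13, 3)

AB = (7, 4, -9), AC = (6, 3, -8); a normal to Π is AB × AC = (-5, 2, -3).
Using A: Π has equation -5x + 2y - 3z = -37.
λ = (n·S − d)/|n|² = (1 − (-37))/38 = 1.
Reflection = S − 2λn = (-2, -9, -3) − 2·(-5, 2, -3) = (8, -13, 3).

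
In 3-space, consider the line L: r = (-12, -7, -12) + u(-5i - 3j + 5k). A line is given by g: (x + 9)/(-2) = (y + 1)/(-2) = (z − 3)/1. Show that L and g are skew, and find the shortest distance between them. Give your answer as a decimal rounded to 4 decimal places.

5.3759

g has direction (-2, -2, 1) through (-9, -1, 3).
Common perpendicular direction n = (-5, -3, 5) × (-2, -2, 1) = (7, -5, 4).
With w = (-9, -1, 3) − (-12, -7, -12) = (3, 6, 15), w · n = 51.
Since n ≠ 0 the lines are not parallel, and w · n = 51 ≠ 0 so they do not intersect; hence they are skew.
Distance = |w · n| / |n| = |51| / √90 ≈ 5.3759.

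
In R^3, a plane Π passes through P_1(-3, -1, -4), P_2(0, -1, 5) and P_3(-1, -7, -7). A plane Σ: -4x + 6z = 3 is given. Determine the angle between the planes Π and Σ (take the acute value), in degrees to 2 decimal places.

P_1P_2 = (3, 0, 9), P_1P_3 = (2, -6, -3); a normal to Π is P_1P_2 × P_1P_3 = (54, 27, -18).
Using P_1: Π has equation 54x + 27y - 18z = -117.
cos θ = |n₁·n₂| / (|n₁||n₂|) = |-324| / (√3969 · √52).
θ = arccos(0.71319) ≈ 44.51°.

44.51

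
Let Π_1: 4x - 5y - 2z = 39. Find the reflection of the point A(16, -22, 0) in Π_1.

(-8, 8, 12)

λ = (n·A − d)/|n|² = (174 − 39)/45 = 3.
Reflection = A − 2λn = (16, -22, 0) − 6·(4, -5, -2) = (-8, 8, 12).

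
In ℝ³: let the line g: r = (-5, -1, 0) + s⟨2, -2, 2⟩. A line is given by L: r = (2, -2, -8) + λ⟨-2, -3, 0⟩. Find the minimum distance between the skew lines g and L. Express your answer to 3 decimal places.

Common perpendicular direction n = (2, -2, 2) × (-2, -3, 0) = (6, -4, -10).
With w = (2, -2, -8) − (-5, -1, 0) = (7, -1, -8), w · n = 126.
Distance = |w · n| / |n| = |126| / √152 ≈ 10.220.

10.220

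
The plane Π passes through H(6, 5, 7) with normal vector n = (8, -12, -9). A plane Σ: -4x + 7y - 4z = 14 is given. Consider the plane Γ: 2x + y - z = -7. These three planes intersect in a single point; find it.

(-3, 2, 3)

Π: n·r = n·H gives 8x - 12y - 9z = -75.
Solving the 3×3 linear system 8x - 12y - 9z = -75, -4x + 7y - 4z = 14, 2x + y - z = -7 (e.g. by elimination or Cramer's rule, determinant = 282) gives (-3, 2, 3).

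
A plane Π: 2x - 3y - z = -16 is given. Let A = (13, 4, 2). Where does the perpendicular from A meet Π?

Foot = A − λn with λ = (n·A − d)/|n|² = (12 − (-16))/14 = 2.
Foot = (13, 4, 2) − 2·(2, -3, -1) = (9, 10, 4).

(9, 10, 4)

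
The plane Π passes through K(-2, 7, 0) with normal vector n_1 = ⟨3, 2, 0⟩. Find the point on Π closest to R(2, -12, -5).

(8, -8, -5)

Π: n_1·r = n_1·K gives 3x + 2y = 8.
Foot = R − λn with λ = (n·R − d)/|n|² = (-18 − 8)/13 = -2.
Foot = (2, -12, -5) − (-2)·(3, 2, 0) = (8, -8, -5).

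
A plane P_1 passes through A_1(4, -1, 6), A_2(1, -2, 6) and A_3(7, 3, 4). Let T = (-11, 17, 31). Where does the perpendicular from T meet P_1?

A_1A_2 = (-3, -1, 0), A_1A_3 = (3, 4, -2); a normal to P_1 is A_1A_2 × A_1A_3 = (2, -6, -9).
Using A_1: P_1 has equation 2x - 6y - 9z = -40.
Foot = T − λn with λ = (n·T − d)/|n|² = (-403 − (-40))/121 = -3.
Foot = (-11, 17, 31) − (-3)·(2, -6, -9) = (-5, -1, 4).

(-5, -1, 4)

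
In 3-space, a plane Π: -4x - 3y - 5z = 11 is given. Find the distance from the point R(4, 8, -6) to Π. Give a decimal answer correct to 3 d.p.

2.970

n·R − d = (-4)·(4) + (-3)·(8) + (-5)·(-6) − 11 = -21; |n| = √50.
Distance = |-21| / √50 = 21/√50 ≈ 2.970.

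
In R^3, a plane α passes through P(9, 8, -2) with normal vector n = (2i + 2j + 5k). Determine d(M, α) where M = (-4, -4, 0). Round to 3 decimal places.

α: n·r = n·P gives 2x + 2y + 5z = 24.
n·M − d = (2)·(-4) + (2)·(-4) + (5)·(0) − 24 = -40; |n| = √33.
Distance = |-40| / √33 = 40/√33 ≈ 6.963.

6.963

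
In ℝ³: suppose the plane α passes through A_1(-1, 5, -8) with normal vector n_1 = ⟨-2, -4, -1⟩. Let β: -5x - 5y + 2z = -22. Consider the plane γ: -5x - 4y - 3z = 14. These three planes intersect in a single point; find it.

(-4, 6, -6)

α: n_1·r = n_1·A_1 gives -2x - 4y - z = -10.
Solving the 3×3 linear system -2x - 4y - z = -10, -5x - 5y + 2z = -22, -5x - 4y - 3z = 14 (e.g. by elimination or Cramer's rule, determinant = 59) gives (-4, 6, -6).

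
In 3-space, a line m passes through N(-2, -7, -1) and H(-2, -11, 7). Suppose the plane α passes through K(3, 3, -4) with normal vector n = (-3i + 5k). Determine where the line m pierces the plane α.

A direction vector for m is H − N = (0, -4, 8).
α: n·r = n·K gives -3x + 5z = -29.
Substitute r = (-2, -7, -1) + t(0, -4, 8) into the plane: 1 + 40t = -29, so t = -3/4.
Intersection: (-2, -7, -1) + (-3/4)·(0, -4, 8) = (-2, -4, -7).

(-2, -4, -7)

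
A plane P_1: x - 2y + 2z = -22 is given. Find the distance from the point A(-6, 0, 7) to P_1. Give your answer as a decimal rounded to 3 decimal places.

n·A − d = (1)·(-6) + (-2)·(0) + (2)·(7) − (-22) = 30; |n| = √9.
Distance = |30| / √9 = 30/√9 ≈ 10.000.

10.000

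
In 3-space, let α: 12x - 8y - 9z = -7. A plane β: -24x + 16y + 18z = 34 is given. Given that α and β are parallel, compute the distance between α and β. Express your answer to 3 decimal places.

0.588

Rescale β by 1/(-2): 12x - 8y - 9z = -17. Then distance = |-7 − (-17)| / √289 ≈ 0.588.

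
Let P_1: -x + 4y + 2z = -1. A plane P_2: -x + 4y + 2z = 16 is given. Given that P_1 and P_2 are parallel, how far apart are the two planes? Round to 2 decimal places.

3.71

Same normal n = (-1, 4, 2) with |n| = √21; distance = |-1 − 16| / |n| = 17/√21 ≈ 3.71.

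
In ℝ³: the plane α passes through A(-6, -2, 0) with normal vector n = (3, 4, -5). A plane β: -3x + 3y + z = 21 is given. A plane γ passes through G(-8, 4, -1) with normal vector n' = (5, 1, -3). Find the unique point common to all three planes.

α: n·r = n·A gives 3x + 4y - 5z = -26.
γ: n'·r = n'·G gives 5x + y - 3z = -33.
Solving the 3×3 linear system 3x + 4y - 5z = -26, -3x + 3y + z = 21, 5x + y - 3z = -33 (e.g. by elimination or Cramer's rule, determinant = 44) gives (-5, 1, 3).

(-5, 1, 3)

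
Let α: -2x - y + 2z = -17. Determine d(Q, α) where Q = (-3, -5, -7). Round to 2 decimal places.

n·Q − d = (-2)·(-3) + (-1)·(-5) + (2)·(-7) − (-17) = 14; |n| = √9.
Distance = |14| / √9 = 14/√9 ≈ 4.67.

4.67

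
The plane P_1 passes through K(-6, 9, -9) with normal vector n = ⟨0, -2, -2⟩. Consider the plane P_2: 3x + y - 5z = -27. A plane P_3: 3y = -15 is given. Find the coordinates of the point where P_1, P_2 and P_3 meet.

P_1: n·r = n·K gives -2y - 2z = 0.
Solving the 3×3 linear system -2y - 2z = 0, 3x + y - 5z = -27, 3y = -15 (e.g. by elimination or Cramer's rule, determinant = -18) gives (1, -5, 5).

(1, -5, 5)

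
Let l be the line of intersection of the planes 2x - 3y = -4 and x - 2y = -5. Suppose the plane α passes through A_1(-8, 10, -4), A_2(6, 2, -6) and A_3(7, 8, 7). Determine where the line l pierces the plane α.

(7, 6, 3)

Direction of l: (2, -3, 0) × (1, -2, 0) = (0, 0, -1).
A point on l: solving the two plane equations with z = 4 gives (7, 6, 4).
A_1A_2 = (14, -8, -2), A_1A_3 = (15, -2, 11); a normal to α is A_1A_2 × A_1A_3 = (-92, -184, 92).
Using A_1: α has equation -92x - 184y + 92z = -1472.
Substitute r = (7, 6, 4) + t(0, 0, -1) into the plane: -1380 + (-92)t = -1472, so t = 1.
Intersection: (7, 6, 4) + 1·(0, 0, -1) = (7, 6, 3).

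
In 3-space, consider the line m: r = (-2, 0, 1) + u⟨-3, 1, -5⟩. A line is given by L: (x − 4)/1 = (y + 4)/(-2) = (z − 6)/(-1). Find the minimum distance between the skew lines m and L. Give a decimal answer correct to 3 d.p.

0.621

L has direction (1, -2, -1) through (4, -4, 6).
Common perpendicular direction n = (-3, 1, -5) × (1, -2, -1) = (-11, -8, 5).
With w = (4, -4, 6) − (-2, 0, 1) = (6, -4, 5), w · n = -9.
Distance = |w · n| / |n| = |-9| / √210 ≈ 0.621.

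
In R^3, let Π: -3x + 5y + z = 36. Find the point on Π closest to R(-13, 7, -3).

Foot = R − λn with λ = (n·R − d)/|n|² = (71 − 36)/35 = 1.
Foot = (-13, 7, -3) − 1·(-3, 5, 1) = (-10, 2, -4).

(-10, 2, -4)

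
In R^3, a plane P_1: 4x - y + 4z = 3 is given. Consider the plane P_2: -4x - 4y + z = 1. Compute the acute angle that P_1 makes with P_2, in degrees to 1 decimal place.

76.0

cos θ = |n₁·n₂| / (|n₁||n₂|) = |-8| / (√33 · √33).
θ = arccos(0.24242) ≈ 76.0°.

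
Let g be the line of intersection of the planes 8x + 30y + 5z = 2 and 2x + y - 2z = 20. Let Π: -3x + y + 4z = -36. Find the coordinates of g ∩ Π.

(4, 0, -6)

Direction of g: (8, 30, 5) × (2, 1, -2) = (-65, 26, -52).
A point on g: solving the two plane equations with x = -1 gives (-1, 2, -10).
Substitute r = (-1, 2, -10) + t(-65, 26, -52) into the plane: -35 + 13t = -36, so t = -1/13.
Intersection: (-1, 2, -10) + (-1/13)·(-65, 26, -52) = (4, 0, -6).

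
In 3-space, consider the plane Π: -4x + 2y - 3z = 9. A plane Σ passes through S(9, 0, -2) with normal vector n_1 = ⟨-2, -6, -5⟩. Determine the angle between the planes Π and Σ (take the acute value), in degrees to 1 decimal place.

Σ: n_1·r = n_1·S gives -2x - 6y - 5z = -8.
cos θ = |n₁·n₂| / (|n₁||n₂|) = |11| / (√29 · √65).
θ = arccos(0.25336) ≈ 75.3°.

75.3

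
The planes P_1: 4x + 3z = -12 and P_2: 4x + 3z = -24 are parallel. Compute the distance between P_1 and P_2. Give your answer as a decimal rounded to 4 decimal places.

Same normal n = (4, 0, 3) with |n| = √25; distance = |-12 − (-24)| / |n| = 12/√25 ≈ 2.4000.

2.4000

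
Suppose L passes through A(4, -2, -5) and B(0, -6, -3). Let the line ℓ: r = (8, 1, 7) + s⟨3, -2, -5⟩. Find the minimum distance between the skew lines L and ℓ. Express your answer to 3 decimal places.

8.588

A direction vector for L is B − A = (-4, -4, 2).
Common perpendicular direction n = (-4, -4, 2) × (3, -2, -5) = (24, -14, 20).
With w = (8, 1, 7) − (4, -2, -5) = (4, 3, 12), w · n = 294.
Distance = |w · n| / |n| = |294| / √1172 ≈ 8.588.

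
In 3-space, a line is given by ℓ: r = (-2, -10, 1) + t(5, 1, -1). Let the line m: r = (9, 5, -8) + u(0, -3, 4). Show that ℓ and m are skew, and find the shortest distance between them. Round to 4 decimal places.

Common perpendicular direction n = (5, 1, -1) × (0, -3, 4) = (1, -20, -15).
With w = (9, 5, -8) − (-2, -10, 1) = (11, 15, -9), w · n = -154.
Since n ≠ 0 the lines are not parallel, and w · n = -154 ≠ 0 so they do not intersect; hence they are skew.
Distance = |w · n| / |n| = |-154| / √626 ≈ 6.1551.

6.1551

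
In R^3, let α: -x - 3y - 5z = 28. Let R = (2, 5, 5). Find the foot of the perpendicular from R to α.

(0, -1, -5)

Foot = R − λn with λ = (n·R − d)/|n|² = (-42 − 28)/35 = -2.
Foot = (2, 5, 5) − (-2)·(-1, -3, -5) = (0, -1, -5).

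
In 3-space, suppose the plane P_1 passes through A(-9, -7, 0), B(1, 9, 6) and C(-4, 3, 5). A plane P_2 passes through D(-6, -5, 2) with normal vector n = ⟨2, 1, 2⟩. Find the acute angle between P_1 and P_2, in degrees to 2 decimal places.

AB = (10, 16, 6), AC = (5, 10, 5); a normal to P_1 is AB × AC = (20, -20, 20).
Using A: P_1 has equation 20x - 20y + 20z = -40.
P_2: n·r = n·D gives 2x + y + 2z = -13.
cos θ = |n₁·n₂| / (|n₁||n₂|) = |60| / (√1200 · √9).
θ = arccos(0.57735) ≈ 54.74°.

54.74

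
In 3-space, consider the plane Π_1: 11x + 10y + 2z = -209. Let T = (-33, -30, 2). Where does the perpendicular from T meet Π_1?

Foot = T − λn with λ = (n·T − d)/|n|² = (-659 − (-209))/225 = -2.
Foot = (-33, -30, 2) − (-2)·(11, 10, 2) = (-11, -10, 6).

(-11, -10, 6)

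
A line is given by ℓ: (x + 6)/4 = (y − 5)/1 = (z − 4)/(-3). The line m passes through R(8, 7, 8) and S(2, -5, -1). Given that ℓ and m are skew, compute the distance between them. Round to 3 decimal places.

ℓ has direction (4, 1, -3) through (-6, 5, 4).
A direction vector for m is S − R = (-6, -12, -9).
Common perpendicular direction n = (4, 1, -3) × (-6, -12, -9) = (-45, 54, -42).
With w = (8, 7, 8) − (-6, 5, 4) = (14, 2, 4), w · n = -690.
Distance = |w · n| / |n| = |-690| / √6705 ≈ 8.427.

8.427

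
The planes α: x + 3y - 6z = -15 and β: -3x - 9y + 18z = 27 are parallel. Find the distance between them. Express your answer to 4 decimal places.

Rescale β by 1/(-3): x + 3y - 6z = -9. Then distance = |-15 − (-9)| / √46 ≈ 0.8847.

0.8847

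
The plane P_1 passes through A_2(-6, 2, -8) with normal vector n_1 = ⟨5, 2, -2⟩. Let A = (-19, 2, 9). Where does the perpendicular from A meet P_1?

P_1: n_1·r = n_1·A_2 gives 5x + 2y - 2z = -10.
Foot = A − λn with λ = (n·A − d)/|n|² = (-109 − (-10))/33 = -3.
Foot = (-19, 2, 9) − (-3)·(5, 2, -2) = (-4, 8, 3).

(-4, 8, 3)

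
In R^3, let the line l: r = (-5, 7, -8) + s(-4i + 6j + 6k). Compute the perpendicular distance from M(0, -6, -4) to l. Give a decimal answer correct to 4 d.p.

12.1562

Taking (-5, 7, -8) on l with direction v = (-4, 6, 6): w = M − (-5, 7, -8) = (5, -13, 4), and w × v = (-102, -46, -22).
Distance = |w × v| / |v| = √13004 / √88 ≈ 12.1562.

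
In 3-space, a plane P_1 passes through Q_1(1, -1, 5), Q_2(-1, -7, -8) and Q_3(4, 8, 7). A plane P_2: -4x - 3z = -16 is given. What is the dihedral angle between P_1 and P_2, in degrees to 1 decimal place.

40.6

Q_1Q_2 = (-2, -6, -13), Q_1Q_3 = (3, 9, 2); a normal to P_1 is Q_1Q_2 × Q_1Q_3 = (105, -35, 0).
Using Q_1: P_1 has equation 105x - 35y = 140.
cos θ = |n₁·n₂| / (|n₁||n₂|) = |-420| / (√12250 · √25).
θ = arccos(0.75895) ≈ 40.6°.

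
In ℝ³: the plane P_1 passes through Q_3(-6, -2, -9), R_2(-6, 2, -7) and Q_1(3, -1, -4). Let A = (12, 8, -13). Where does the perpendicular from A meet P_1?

(6, 2, -1)

Q_3R_2 = (0, 4, 2), Q_3Q_1 = (9, 1, 5); a normal to P_1 is Q_3R_2 × Q_3Q_1 = (18, 18, -36).
Using Q_3: P_1 has equation 18x + 18y - 36z = 180.
Foot = A − λn with λ = (n·A − d)/|n|² = (828 − 180)/1944 = 1/3.
Foot = (12, 8, -13) − (1/3)·(18, 18, -36) = (6, 2, -1).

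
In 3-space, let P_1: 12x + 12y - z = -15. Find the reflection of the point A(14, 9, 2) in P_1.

λ = (n·A − d)/|n|² = (274 − (-15))/289 = 1.
Reflection = A − 2λn = (14, 9, 2) − 2·(12, 12, -1) = (-10, -15, 4).

(-10, -15, 4)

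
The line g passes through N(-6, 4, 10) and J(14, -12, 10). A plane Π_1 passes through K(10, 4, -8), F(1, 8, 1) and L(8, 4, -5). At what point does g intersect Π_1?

(4, -4, 10)

A direction vector for g is J − N = (20, -16, 0).
KF = (-9, 4, 9), KL = (-2, 0, 3); a normal to Π_1 is KF × KL = (12, 9, 8).
Using K: Π_1 has equation 12x + 9y + 8z = 92.
Substitute r = (-6, 4, 10) + t(20, -16, 0) into the plane: 44 + 96t = 92, so t = 1/2.
Intersection: (-6, 4, 10) + (1/2)·(20, -16, 0) = (4, -4, 10).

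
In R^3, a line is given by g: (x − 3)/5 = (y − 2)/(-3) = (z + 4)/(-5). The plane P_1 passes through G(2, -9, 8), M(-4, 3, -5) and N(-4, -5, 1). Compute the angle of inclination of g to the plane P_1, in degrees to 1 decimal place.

76.6

g has direction (5, -3, -5) through (3, 2, -4).
GM = (-6, 12, -13), GN = (-6, 4, -7); a normal to P_1 is GM × GN = (-32, 36, 48).
Using G: P_1 has equation -32x + 36y + 48z = -4.
sin θ = |n·v| / (|n||v|) = |-508| / (√4624 · √59) = 0.97259.
θ ≈ 76.6°.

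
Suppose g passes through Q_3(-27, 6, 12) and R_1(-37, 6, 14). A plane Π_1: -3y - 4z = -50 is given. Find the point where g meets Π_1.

A direction vector for g is R_1 − Q_3 = (-10, 0, 2).
Substitute r = (-27, 6, 12) + t(-10, 0, 2) into the plane: -66 + (-8)t = -50, so t = -2.
Intersection: (-27, 6, 12) + (-2)·(-10, 0, 2) = (-7, 6, 8).

(-7, 6, 8)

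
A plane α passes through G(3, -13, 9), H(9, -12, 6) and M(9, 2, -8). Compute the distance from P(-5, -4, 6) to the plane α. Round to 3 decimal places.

2.294

GH = (6, 1, -3), GM = (6, 15, -17); a normal to α is GH × GM = (28, 84, 84).
Using G: α has equation 28x + 84y + 84z = -252.
n·P − d = (28)·(-5) + (84)·(-4) + (84)·(6) − (-252) = 280; |n| = √14896.
Distance = |280| / √14896 = 280/√14896 ≈ 2.294.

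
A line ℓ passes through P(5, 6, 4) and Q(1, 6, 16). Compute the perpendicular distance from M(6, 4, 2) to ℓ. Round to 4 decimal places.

A direction vector for ℓ is Q − P = (-4, 0, 12).
Taking (5, 6, 4) on ℓ with direction v = (-4, 0, 12): w = M − (5, 6, 4) = (1, -2, -2), and w × v = (-24, -4, -8).
Distance = |w × v| / |v| = √656 / √160 ≈ 2.0248.

2.0248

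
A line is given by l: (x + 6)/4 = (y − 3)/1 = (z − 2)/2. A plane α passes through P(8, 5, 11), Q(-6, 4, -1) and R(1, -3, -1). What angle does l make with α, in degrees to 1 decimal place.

16.8

l has direction (4, 1, 2) through (-6, 3, 2).
PQ = (-14, -1, -12), PR = (-7, -8, -12); a normal to α is PQ × PR = (-84, -84, 105).
Using P: α has equation -84x - 84y + 105z = 63.
sin θ = |n·v| / (|n||v|) = |-210| / (√25137 · √21) = 0.28904.
θ ≈ 16.8°.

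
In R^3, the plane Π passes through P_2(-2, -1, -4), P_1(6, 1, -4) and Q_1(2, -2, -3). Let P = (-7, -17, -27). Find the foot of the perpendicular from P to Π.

(-10, -5, -3)

P_2P_1 = (8, 2, 0), P_2Q_1 = (4, -1, 1); a normal to Π is P_2P_1 × P_2Q_1 = (2, -8, -16).
Using P_2: Π has equation 2x - 8y - 16z = 68.
Foot = P − λn with λ = (n·P − d)/|n|² = (554 − 68)/324 = 3/2.
Foot = (-7, -17, -27) − (3/2)·(2, -8, -16) = (-10, -5, -3).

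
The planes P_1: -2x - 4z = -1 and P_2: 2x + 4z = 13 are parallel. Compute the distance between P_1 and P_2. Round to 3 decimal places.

Rescale P_2 by 1/(-1): -2x - 4z = -13. Then distance = |-1 − (-13)| / √20 ≈ 2.683.

2.683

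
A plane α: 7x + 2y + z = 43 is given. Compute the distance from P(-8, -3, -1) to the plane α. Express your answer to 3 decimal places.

n·P − d = (7)·(-8) + (2)·(-3) + (1)·(-1) − 43 = -106; |n| = √54.
Distance = |-106| / √54 = 106/√54 ≈ 14.425.

14.425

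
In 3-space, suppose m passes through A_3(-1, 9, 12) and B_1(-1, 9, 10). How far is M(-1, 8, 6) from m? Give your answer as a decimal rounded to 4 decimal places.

A direction vector for m is B_1 − A_3 = (0, 0, -2).
Taking (-1, 9, 12) on m with direction v = (0, 0, -2): w = M − (-1, 9, 12) = (0, -1, -6), and w × v = (2, 0, 0).
Distance = |w × v| / |v| = √4 / √4 ≈ 1.0000.

1.0000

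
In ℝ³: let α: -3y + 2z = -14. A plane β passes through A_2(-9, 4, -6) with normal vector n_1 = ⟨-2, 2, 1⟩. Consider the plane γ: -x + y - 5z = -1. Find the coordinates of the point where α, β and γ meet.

β: n_1·r = n_1·A_2 gives -2x + 2y + z = 20.
Solving the 3×3 linear system -3y + 2z = -14, -2x + 2y + z = 20, -x + y - 5z = -1 (e.g. by elimination or Cramer's rule, determinant = 33) gives (-3, 6, 2).

(-3, 6, 2)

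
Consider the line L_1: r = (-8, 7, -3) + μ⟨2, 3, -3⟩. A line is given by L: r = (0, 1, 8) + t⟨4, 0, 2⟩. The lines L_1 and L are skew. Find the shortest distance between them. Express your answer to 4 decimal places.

0.5747

Common perpendicular direction n = (2, 3, -3) × (4, 0, 2) = (6, -16, -12).
With w = (0, 1, 8) − (-8, 7, -3) = (8, -6, 11), w · n = 12.
Distance = |w · n| / |n| = |12| / √436 ≈ 0.5747.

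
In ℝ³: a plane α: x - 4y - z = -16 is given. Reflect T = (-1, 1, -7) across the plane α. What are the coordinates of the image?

λ = (n·T − d)/|n|² = (2 − (-16))/18 = 1.
Reflection = T − 2λn = (-1, 1, -7) − 2·(1, -4, -1) = (-3, 9, -5).

(-3, 9, -5)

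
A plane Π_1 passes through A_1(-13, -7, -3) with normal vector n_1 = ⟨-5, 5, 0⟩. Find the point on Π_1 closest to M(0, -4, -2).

(-5, 1, -2)

Π_1: n_1·r = n_1·A_1 gives -5x + 5y = 30.
Foot = M − λn with λ = (n·M − d)/|n|² = (-20 − 30)/50 = -1.
Foot = (0, -4, -2) − (-1)·(-5, 5, 0) = (-5, 1, -2).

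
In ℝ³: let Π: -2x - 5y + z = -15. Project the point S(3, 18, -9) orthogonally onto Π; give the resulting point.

(-3, 3, -6)

Foot = S − λn with λ = (n·S − d)/|n|² = (-105 − (-15))/30 = -3.
Foot = (3, 18, -9) − (-3)·(-2, -5, 1) = (-3, 3, -6).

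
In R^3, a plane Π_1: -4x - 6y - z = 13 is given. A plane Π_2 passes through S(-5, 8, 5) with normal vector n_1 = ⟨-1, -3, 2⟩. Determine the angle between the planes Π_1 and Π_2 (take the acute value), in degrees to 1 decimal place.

Π_2: n_1·r = n_1·S gives -x - 3y + 2z = -9.
cos θ = |n₁·n₂| / (|n₁||n₂|) = |20| / (√53 · √14).
θ = arccos(0.73422) ≈ 42.8°.

42.8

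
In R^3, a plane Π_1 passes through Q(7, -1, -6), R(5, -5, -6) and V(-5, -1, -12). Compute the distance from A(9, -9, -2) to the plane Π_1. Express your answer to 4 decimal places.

0.8729

QR = (-2, -4, 0), QV = (-12, 0, -6); a normal to Π_1 is QR × QV = (24, -12, -48).
Using Q: Π_1 has equation 24x - 12y - 48z = 468.
n·A − d = (24)·(9) + (-12)·(-9) + (-48)·(-2) − 468 = -48; |n| = √3024.
Distance = |-48| / √3024 = 48/√3024 ≈ 0.8729.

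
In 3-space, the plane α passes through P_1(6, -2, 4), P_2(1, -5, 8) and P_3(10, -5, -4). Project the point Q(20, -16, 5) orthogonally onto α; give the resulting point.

P_1P_2 = (-5, -3, 4), P_1P_3 = (4, -3, -8); a normal to α is P_1P_2 × P_1P_3 = (36, -24, 27).
Using P_1: α has equation 36x - 24y + 27z = 372.
Foot = Q − λn with λ = (n·Q − d)/|n|² = (1239 − 372)/2601 = 1/3.
Foot = (20, -16, 5) − (1/3)·(36, -24, 27) = (8, -8, -4).

(8, -8, -4)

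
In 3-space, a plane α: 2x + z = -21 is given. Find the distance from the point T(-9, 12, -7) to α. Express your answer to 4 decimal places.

1.7889

n·T − d = (2)·(-9) + (0)·(12) + (1)·(-7) − (-21) = -4; |n| = √5.
Distance = |-4| / √5 = 4/√5 ≈ 1.7889.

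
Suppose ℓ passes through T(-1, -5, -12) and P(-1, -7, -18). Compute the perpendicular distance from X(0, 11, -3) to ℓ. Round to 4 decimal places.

12.3734

A direction vector for ℓ is P − T = (0, -2, -6).
Taking (-1, -5, -12) on ℓ with direction v = (0, -2, -6): w = X − (-1, -5, -12) = (1, 16, 9), and w × v = (-78, 6, -2).
Distance = |w × v| / |v| = √6124 / √40 ≈ 12.3734.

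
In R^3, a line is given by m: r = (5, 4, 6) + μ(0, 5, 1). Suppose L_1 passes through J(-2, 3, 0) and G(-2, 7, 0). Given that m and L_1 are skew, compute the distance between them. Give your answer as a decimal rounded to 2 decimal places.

A direction vector for L_1 is G − J = (0, 4, 0).
Common perpendicular direction n = (0, 5, 1) × (0, 4, 0) = (-4, 0, 0).
With w = (-2, 3, 0) − (5, 4, 6) = (-7, -1, -6), w · n = 28.
Distance = |w · n| / |n| = |28| / √16 ≈ 7.00.

7.00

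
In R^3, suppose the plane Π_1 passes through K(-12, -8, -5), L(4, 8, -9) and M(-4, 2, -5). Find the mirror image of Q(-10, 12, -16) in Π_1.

(10, -4, 0)

KL = (16, 16, -4), KM = (8, 10, 0); a normal to Π_1 is KL × KM = (40, -32, 32).
Using K: Π_1 has equation 40x - 32y + 32z = -384.
λ = (n·Q − d)/|n|² = (-1296 − (-384))/3648 = -1/4.
Reflection = Q − 2λn = (-10, 12, -16) − (-1/2)·(40, -32, 32) = (10, -4, 0).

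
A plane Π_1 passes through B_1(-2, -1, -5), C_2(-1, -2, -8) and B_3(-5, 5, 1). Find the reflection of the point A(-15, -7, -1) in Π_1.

B_1C_2 = (1, -1, -3), B_1B_3 = (-3, 6, 6); a normal to Π_1 is B_1C_2 × B_1B_3 = (12, 3, 3).
Using B_1: Π_1 has equation 12x + 3y + 3z = -42.
λ = (n·A − d)/|n|² = (-204 − (-42))/162 = -1.
Reflection = A − 2λn = (-15, -7, -1) − (-2)·(12, 3, 3) = (9, -1, 5).

(9, -1, 5)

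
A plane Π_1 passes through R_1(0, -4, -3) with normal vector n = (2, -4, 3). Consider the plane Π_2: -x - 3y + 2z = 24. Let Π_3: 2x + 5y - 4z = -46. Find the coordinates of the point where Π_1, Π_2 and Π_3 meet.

Π_1: n·r = n·R_1 gives 2x - 4y + 3z = 7.
Solving the 3×3 linear system 2x - 4y + 3z = 7, -x - 3y + 2z = 24, 2x + 5y - 4z = -46 (e.g. by elimination or Cramer's rule, determinant = 7) gives (-8, -2, 5).

(-8, -2, 5)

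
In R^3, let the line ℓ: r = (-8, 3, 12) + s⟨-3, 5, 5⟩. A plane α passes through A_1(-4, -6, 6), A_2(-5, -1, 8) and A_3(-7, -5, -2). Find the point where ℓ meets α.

A_1A_2 = (-1, 5, 2), A_1A_3 = (-3, 1, -8); a normal to α is A_1A_2 × A_1A_3 = (-42, -14, 14).
Using A_1: α has equation -42x - 14y + 14z = 336.
Substitute r = (-8, 3, 12) + t(-3, 5, 5) into the plane: 462 + 126t = 336, so t = -1.
Intersection: (-8, 3, 12) + (-1)·(-3, 5, 5) = (-5, -2, 7).

(-5, -2, 7)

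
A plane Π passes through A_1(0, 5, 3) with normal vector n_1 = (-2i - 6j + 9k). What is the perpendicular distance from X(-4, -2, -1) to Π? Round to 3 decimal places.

1.273

Π: n_1·r = n_1·A_1 gives -2x - 6y + 9z = -3.
n·X − d = (-2)·(-4) + (-6)·(-2) + (9)·(-1) − (-3) = 14; |n| = √121.
Distance = |14| / √121 = 14/√121 ≈ 1.273.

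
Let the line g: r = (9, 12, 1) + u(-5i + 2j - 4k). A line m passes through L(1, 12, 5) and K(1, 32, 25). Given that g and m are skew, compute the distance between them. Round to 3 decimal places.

A direction vector for m is K − L = (0, 20, 20).
Common perpendicular direction n = (-5, 2, -4) × (0, 20, 20) = (120, 100, -100).
With w = (1, 12, 5) − (9, 12, 1) = (-8, 0, 4), w · n = -1360.
Distance = |w · n| / |n| = |-1360| / √34400 ≈ 7.333.

7.333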